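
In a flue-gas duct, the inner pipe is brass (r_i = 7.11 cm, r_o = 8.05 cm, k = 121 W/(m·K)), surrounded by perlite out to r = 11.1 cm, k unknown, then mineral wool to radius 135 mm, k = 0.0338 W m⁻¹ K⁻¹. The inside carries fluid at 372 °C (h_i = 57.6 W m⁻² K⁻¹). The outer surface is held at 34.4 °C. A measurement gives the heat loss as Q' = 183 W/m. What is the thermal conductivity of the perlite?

ΣR = ΔT/Q' = |372 − 34.4|/183 = 1.845 m·K/W
Known resistances:
  R'_conv,in = 1/(2πr h) = 1/(2π·0.0711·57.6) = 0.03886 m·K/W
  R'_brass = ln(0.0805/0.0711)/(2πk) = 0.1242/(2π·121) = 1.633×10^-4 m·K/W
  R'_mineral wool = ln(0.135/0.111)/(2πk) = 0.1957/(2π·0.0338) = 0.9217 m·K/W
R_perlite = ΣR − ΣR_known = 1.845 − 0.9607 = 0.8843 m·K/W
ln(r₂/r₁)/(2πk) = 0.8843 ⇒ k = 0.3213/(2π·0.8843) = 0.0578 W/m·K

k = 0.0578 W/m·K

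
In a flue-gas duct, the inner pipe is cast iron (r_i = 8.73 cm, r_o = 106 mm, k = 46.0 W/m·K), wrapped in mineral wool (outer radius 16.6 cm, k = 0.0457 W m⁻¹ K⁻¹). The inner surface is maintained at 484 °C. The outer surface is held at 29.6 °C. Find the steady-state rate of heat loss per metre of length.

Resistance network (inner→outer):
  R'_cast iron = ln(0.106/0.0873)/(2πk) = 0.1941/(2π·46.0) = 6.715×10^-4 m·K/W
  R'_mineral wool = ln(0.166/0.106)/(2πk) = 0.4485/(2π·0.0457) = 1.562 m·K/W
ΣR = 6.715×10^-4 + 1.562 = 1.563 m·K/W
Q' = ΔT/ΣR = (484 °C − 29.6 °C)/1.563 = 291 W/m

Q' = 291 W/m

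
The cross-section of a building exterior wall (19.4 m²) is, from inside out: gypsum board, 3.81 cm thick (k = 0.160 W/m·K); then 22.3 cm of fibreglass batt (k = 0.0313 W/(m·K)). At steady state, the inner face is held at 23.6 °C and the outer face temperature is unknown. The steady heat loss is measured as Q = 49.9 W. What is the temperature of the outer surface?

Series resistances:
  R_gypsum board = L/(kA) = 0.0381/(0.160·19.4) = 0.01227 K/W
  R_fibreglass batt = L/(kA) = 0.223/(0.0313·19.4) = 0.3672 K/W
ΣR = 0.3795 K/W
ΔT = Q·ΣR = 49.9 × 0.3795 = 18.94 K
Heat flows outward, so T_out = T_in − ΔT = 23.6 − 18.94 = 4.66 °C

T_out = 4.66 °C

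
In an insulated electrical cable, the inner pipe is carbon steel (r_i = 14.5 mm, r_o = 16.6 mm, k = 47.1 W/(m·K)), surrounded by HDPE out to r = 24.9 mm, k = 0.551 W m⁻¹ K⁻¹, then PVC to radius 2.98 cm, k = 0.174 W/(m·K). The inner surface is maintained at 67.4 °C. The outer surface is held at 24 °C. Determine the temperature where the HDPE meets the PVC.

Treat each layer as a resistance in series:
  R'_carbon steel = ln(0.0166/0.0145)/(2πk) = 0.1353/(2π·47.1) = 4.570×10^-4 m·K/W
  R'_HDPE = ln(0.0249/0.0166)/(2πk) = 0.4055/(2π·0.551) = 0.1171 m·K/W
  R'_PVC = ln(0.0298/0.0249)/(2πk) = 0.1796/(2π·0.174) = 0.1643 m·K/W
ΣR = 4.570×10^-4 + 0.1171 + 0.1643 = 0.2819 m·K/W
Q' = ΔT/ΣR = (67.4 °C − 24 °C)/0.2819 = 154.0 W/m
From the inner boundary to the HDPE/PVC interface, ΣR_partial = 0.1176 m·K/W.
T_interface = T_in − Q'·ΣR_partial = 67.4 °C − (154.0)(0.1176) = 49.3 °C

T = 49.3 °C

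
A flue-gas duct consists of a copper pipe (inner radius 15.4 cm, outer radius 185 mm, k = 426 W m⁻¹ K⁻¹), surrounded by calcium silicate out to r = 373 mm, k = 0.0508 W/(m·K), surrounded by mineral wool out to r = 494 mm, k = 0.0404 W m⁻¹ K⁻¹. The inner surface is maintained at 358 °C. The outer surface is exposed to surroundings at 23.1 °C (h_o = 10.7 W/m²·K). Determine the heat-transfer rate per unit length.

Q' = 100 W/m

Resistance network (inner→outer):
  R'_copper = ln(0.185/0.154)/(2πk) = 0.1834/(2π·426) = 6.852×10^-5 m·K/W
  R'_calcium silicate = ln(0.373/0.185)/(2πk) = 0.7012/(2π·0.0508) = 2.197 m·K/W
  R'_mineral wool = ln(0.494/0.373)/(2πk) = 0.2810/(2π·0.0404) = 1.107 m·K/W
  R'_conv,out = 1/(2πr h) = 1/(2π·0.494·10.7) = 0.03011 m·K/W
ΣR = 6.852×10^-5 + 2.197 + 1.107 + 0.03011 = 3.334 m·K/W
Q' = ΔT/ΣR = (358 °C − 23.1 °C)/3.334 = 100 W/m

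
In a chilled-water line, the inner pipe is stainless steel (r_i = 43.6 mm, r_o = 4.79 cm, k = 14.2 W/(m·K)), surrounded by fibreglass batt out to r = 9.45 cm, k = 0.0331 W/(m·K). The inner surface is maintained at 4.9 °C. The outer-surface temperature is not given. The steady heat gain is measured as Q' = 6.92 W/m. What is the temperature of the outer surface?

Series resistances:
  R'_stainless steel = ln(0.0479/0.0436)/(2πk) = 0.09406/(2π·14.2) = 0.001054 m·K/W
  R'_fibreglass batt = ln(0.0945/0.0479)/(2πk) = 0.6795/(2π·0.0331) = 3.267 m·K/W
ΣR = 3.268 m·K/W
ΔT = Q'·ΣR = 6.92 × 3.268 = 22.61 K
Heat flows inward, so T_out = T_in + ΔT = 4.9 + 22.61 = 27.5 °C

T_out = 27.5 °C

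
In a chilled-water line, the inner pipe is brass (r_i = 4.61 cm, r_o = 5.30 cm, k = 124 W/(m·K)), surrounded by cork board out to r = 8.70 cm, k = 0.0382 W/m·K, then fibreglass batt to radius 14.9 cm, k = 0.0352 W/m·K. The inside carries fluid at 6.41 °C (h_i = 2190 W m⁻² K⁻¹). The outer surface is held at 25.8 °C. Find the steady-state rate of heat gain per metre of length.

Series thermal resistances, inner to outer:
  R'_conv,in = 1/(2πr h) = 1/(2π·0.0461·2190) = 0.001576 m·K/W
  R'_brass = ln(0.0530/0.0461)/(2πk) = 0.1395/(2π·124) = 1.790×10^-4 m·K/W
  R'_cork board = ln(0.0870/0.0530)/(2πk) = 0.4956/(2π·0.0382) = 2.065 m·K/W
  R'_fibreglass batt = ln(0.149/0.0870)/(2πk) = 0.5380/(2π·0.0352) = 2.433 m·K/W
ΣR = 0.001576 + 1.790×10^-4 + 2.065 + 2.433 = 4.500 m·K/W
Q' = ΔT/ΣR = (6.41 °C − 25.8 °C)/4.500 = -4.31 W/m
(Negative Q' ⇒ heat flows inward; heat gain = 4.31 W/m.)

Q' = 4.31 W/m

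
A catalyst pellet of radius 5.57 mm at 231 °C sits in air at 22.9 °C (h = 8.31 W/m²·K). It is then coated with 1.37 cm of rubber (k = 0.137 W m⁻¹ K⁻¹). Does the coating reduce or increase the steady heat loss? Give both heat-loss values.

increases: 0.674 → 2.08 W

Critical radius for a sphere: r_cr = 2k/h = 0.0330 m = 3.30 cm.
Outer radius after coating: r₂ = 0.00557 + 0.0137 = 0.01927 m.
Since r₁ < r_cr and r₂ ≤ r_cr, the coating moves toward the maximum at r_cr — heat loss rises.
Bare: R = 1/(4πr₁²h) = 308.7 K/W; Q = 208.1/308.7 = 0.674 W.
Coated: R = R_cond + R_conv = 99.93 K/W; Q = 208.1/99.93 = 2.08 W.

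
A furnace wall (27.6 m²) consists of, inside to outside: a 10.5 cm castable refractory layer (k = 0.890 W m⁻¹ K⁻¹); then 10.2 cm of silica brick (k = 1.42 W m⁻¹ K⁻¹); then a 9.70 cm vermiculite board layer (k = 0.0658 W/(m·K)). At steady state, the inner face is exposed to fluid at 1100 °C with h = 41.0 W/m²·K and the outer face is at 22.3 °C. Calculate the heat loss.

Q = 17600 W

Treat each layer as a resistance in series:
  R_conv,in = 1/(hA) = 1/(41.0·27.6) = 8.837×10^-4 K/W
  R_castable refractory = L/(kA) = 0.105/(0.890·27.6) = 0.004275 K/W
  R_silica brick = L/(kA) = 0.102/(1.42·27.6) = 0.002603 K/W
  R_vermiculite board = L/(kA) = 0.0970/(0.0658·27.6) = 0.05341 K/W
ΣR = 8.837×10^-4 + 0.004275 + 0.002603 + 0.05341 = 0.06117 K/W
Q = ΔT/ΣR = (1100 °C − 22.3 °C)/0.06117 = 17600 W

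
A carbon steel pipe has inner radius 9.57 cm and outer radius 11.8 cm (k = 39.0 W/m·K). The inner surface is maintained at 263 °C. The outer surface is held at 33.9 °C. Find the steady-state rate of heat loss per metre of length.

Q' = 268 kW/m

Q' = 2πk·ΔT/ln(r₂/r₁) = 2π × 39.0 × 229.1 / ln(0.118/0.0957) = 2.68×10^5 W/m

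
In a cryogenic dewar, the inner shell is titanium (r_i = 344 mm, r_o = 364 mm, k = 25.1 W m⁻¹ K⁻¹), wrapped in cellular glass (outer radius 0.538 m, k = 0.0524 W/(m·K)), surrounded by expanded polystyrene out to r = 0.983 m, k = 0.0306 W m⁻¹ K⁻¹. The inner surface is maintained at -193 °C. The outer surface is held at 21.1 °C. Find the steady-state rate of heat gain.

Treat each layer as a resistance in series:
  R_titanium = (1/0.344 − 1/0.364)/(4πk) = 0.1597/(4π·25.1) = 5.064×10^-4 K/W
  R_cellular glass = (1/0.364 − 1/0.538)/(4πk) = 0.8885/(4π·0.0524) = 1.349 K/W
  R_expanded polystyrene = (1/0.538 − 1/0.983)/(4πk) = 0.8414/(4π·0.0306) = 2.188 K/W
ΣR = 5.064×10^-4 + 1.349 + 2.188 = 3.538 K/W
Q = ΔT/ΣR = (-193 °C − 21.1 °C)/3.538 = -60.5 W
(Negative Q ⇒ heat flows inward; heat gain = 60.5 W.)

Q = 60.5 W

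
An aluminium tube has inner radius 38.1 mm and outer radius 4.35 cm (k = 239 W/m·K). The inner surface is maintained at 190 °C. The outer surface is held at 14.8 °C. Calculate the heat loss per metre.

Q' = 2πk·ΔT/ln(r₂/r₁) = 2π × 239 × 175.2 / ln(0.0435/0.0381) = 1.98×10^6 W/m

Q' = 1980 kW/m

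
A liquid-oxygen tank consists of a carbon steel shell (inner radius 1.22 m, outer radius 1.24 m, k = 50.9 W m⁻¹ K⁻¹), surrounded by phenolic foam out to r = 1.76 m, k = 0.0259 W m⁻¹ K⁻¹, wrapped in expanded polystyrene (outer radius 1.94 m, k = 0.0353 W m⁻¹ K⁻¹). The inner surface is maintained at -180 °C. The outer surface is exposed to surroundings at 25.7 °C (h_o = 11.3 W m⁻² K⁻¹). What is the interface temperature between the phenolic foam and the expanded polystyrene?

T = -3.4 °C

Treat each layer as a resistance in series:
  R_carbon steel = (1/1.22 − 1/1.24)/(4πk) = 0.01322/(4π·50.9) = 2.067×10^-5 K/W
  R_phenolic foam = (1/1.24 − 1/1.76)/(4πk) = 0.2383/(4π·0.0259) = 0.7321 K/W
  R_expanded polystyrene = (1/1.76 − 1/1.94)/(4πk) = 0.05272/(4π·0.0353) = 0.1188 K/W
  R_conv,out = 1/(4πr²h) = 1/(4π·1.94²·11.3) = 0.001871 K/W
ΣR = 2.067×10^-5 + 0.7321 + 0.1188 + 0.001871 = 0.8528 K/W
Q = ΔT/ΣR = (-180 °C − 25.7 °C)/0.8528 = -241.2 W
From the inner boundary to the phenolic foam/expanded polystyrene interface, ΣR_partial = 0.7321 K/W.
T_interface = T_in − Q·ΣR_partial = -180 °C − (-241.2)(0.7321) = -3.4 °C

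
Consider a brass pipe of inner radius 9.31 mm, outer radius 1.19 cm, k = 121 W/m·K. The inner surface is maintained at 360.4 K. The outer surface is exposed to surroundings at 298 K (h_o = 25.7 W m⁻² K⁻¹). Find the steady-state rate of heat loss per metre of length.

Treat each layer as a resistance in series:
  R'_brass = ln(0.0119/0.00931)/(2πk) = 0.2454/(2π·121) = 3.228×10^-4 m·K/W
  R'_conv,out = 1/(2πr h) = 1/(2π·0.0119·25.7) = 0.5204 m·K/W
ΣR = 3.228×10^-4 + 0.5204 = 0.5207 m·K/W
Q' = ΔT/ΣR = (360.4 K − 298 K)/0.5207 = 120 W/m

Q' = 120 W/m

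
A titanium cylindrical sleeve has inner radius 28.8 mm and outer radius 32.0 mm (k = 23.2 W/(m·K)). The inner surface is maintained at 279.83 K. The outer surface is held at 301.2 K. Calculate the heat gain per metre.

Q' = 29.6 kW/m

Q' = 2πk·ΔT/ln(r₂/r₁) = 2π × 23.2 × 21.37 / ln(0.0320/0.0288) = 29600 W/m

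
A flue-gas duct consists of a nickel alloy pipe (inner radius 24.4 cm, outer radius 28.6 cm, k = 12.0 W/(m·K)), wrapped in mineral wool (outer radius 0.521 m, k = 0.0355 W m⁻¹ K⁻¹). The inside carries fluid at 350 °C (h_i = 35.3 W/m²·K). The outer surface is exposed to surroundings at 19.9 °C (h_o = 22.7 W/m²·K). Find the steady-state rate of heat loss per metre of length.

Q' = 121 W/m

Series thermal resistances, inner to outer:
  R'_conv,in = 1/(2πr h) = 1/(2π·0.244·35.3) = 0.01848 m·K/W
  R'_nickel alloy = ln(0.286/0.244)/(2πk) = 0.1588/(2π·12.0) = 0.002106 m·K/W
  R'_mineral wool = ln(0.521/0.286)/(2πk) = 0.5998/(2π·0.0355) = 2.689 m·K/W
  R'_conv,out = 1/(2πr h) = 1/(2π·0.521·22.7) = 0.01346 m·K/W
ΣR = 0.01848 + 0.002106 + 2.689 + 0.01346 = 2.723 m·K/W
Q' = ΔT/ΣR = (350 °C − 19.9 °C)/2.723 = 121 W/m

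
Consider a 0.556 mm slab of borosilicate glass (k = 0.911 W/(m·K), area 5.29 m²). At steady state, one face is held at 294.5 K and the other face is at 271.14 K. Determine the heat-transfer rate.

Q = 2.02×10^5 W

Q = kA·ΔT/L = 0.911 × 5.29 × |294.5 K − 271.14 K| / 5.56×10^-4 = 2.02×10^5 W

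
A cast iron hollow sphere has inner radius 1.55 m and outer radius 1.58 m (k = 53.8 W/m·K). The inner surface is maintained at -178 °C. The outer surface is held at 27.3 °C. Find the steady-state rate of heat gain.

Q = 4πk·ΔT/(1/r₁ − 1/r₂) = 4π × 53.8 × 205.3 / (1/1.55 − 1/1.58) = 1.13×10^7 W

Q = 11300 kW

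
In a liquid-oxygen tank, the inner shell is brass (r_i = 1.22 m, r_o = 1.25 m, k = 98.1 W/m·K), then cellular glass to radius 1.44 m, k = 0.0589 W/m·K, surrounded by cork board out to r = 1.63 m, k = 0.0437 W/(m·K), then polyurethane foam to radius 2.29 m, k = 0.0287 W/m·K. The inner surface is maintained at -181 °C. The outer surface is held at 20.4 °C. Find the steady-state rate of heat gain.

Q = 258 W

Series thermal resistances, inner to outer:
  R_brass = (1/1.22 − 1/1.25)/(4πk) = 0.01967/(4π·98.1) = 1.596×10^-5 K/W
  R_cellular glass = (1/1.25 − 1/1.44)/(4πk) = 0.1056/(4π·0.0589) = 0.1426 K/W
  R_cork board = (1/1.44 − 1/1.63)/(4πk) = 0.08095/(4π·0.0437) = 0.1474 K/W
  R_polyurethane foam = (1/1.63 − 1/2.29)/(4πk) = 0.1768/(4π·0.0287) = 0.4903 K/W
ΣR = 1.596×10^-5 + 0.1426 + 0.1474 + 0.4903 = 0.7803 K/W
Q = ΔT/ΣR = (-181 °C − 20.4 °C)/0.7803 = -258 W
(Negative Q ⇒ heat flows inward; heat gain = 258 W.)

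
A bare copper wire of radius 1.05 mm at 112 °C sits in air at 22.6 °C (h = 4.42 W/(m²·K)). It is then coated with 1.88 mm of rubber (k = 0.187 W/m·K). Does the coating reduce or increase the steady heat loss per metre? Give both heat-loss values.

increases: 2.61 → 6.79 W/m

Critical radius for a cylinder: r_cr = k/h = 0.0423 m = 4.23 cm.
Outer radius after coating: r₂ = 0.00105 + 0.00188 = 0.00293 m.
Since r₁ < r_cr and r₂ ≤ r_cr, the coating moves toward the maximum at r_cr — heat loss rises.
Bare: R = 1/(2πr₁h) = 34.29 m·K/W; Q = 89.4/34.29 = 2.61 W/m.
Coated: R = R_cond + R_conv = 13.16 m·K/W; Q = 89.4/13.16 = 6.79 W/m.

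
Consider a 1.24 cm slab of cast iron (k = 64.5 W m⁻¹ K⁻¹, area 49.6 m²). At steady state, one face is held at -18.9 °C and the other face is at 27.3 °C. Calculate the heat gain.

Q = 1.19×10^7 W

Q = kA·ΔT/L = 64.5 × 49.6 × |-18.9 °C − 27.3 °C| / 0.0124 = 1.19×10^7 W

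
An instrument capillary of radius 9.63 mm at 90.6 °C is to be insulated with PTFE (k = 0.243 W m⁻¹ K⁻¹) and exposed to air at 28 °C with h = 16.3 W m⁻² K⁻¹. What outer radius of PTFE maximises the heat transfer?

r_cr = 1.49 cm

For a cylinder, r_cr = k_ins/h = 0.243/16.3 = 0.0149 m = 1.49 cm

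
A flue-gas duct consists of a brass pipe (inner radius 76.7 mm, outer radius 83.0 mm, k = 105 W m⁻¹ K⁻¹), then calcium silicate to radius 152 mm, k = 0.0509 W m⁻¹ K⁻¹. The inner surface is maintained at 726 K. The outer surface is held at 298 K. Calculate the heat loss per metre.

Resistance network (inner→outer):
  R'_brass = ln(0.0830/0.0767)/(2πk) = 0.07894/(2π·105) = 1.197×10^-4 m·K/W
  R'_calcium silicate = ln(0.152/0.0830)/(2πk) = 0.6050/(2π·0.0509) = 1.892 m·K/W
ΣR = 1.197×10^-4 + 1.892 = 1.892 m·K/W
Q' = ΔT/ΣR = (726 K − 298 K)/1.892 = 226 W/m

Q' = 226 W/m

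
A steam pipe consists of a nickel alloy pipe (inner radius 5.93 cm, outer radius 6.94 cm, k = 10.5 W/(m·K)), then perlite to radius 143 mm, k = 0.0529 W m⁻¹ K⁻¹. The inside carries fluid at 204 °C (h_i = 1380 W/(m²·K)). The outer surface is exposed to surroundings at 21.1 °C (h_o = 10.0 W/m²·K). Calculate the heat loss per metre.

Series thermal resistances, inner to outer:
  R'_conv,in = 1/(2πr h) = 1/(2π·0.0593·1380) = 0.001945 m·K/W
  R'_nickel alloy = ln(0.0694/0.0593)/(2πk) = 0.1573/(2π·10.5) = 0.002384 m·K/W
  R'_perlite = ln(0.143/0.0694)/(2πk) = 0.7230/(2π·0.0529) = 2.175 m·K/W
  R'_conv,out = 1/(2πr h) = 1/(2π·0.143·10.0) = 0.1113 m·K/W
ΣR = 0.001945 + 0.002384 + 2.175 + 0.1113 = 2.291 m·K/W
Q' = ΔT/ΣR = (204 °C − 21.1 °C)/2.291 = 79.8 W/m

Q' = 79.8 W/m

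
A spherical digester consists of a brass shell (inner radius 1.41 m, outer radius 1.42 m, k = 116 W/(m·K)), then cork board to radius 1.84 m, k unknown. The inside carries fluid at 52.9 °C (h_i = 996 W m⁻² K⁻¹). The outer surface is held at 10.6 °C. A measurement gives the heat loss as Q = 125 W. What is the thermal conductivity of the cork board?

ΣR = ΔT/Q = |52.9 − 10.6|/125 = 0.3384 K/W
Known resistances:
  R_conv,in = 1/(4πr²h) = 1/(4π·1.41²·996) = 4.019×10^-5 K/W
  R_brass = (1/1.41 − 1/1.42)/(4πk) = 0.004995/(4π·116) = 3.426×10^-6 K/W
R_cork board = ΣR − ΣR_known = 0.3384 − 4.362×10^-5 = 0.3384 K/W
(1/r₁−1/r₂)/(4πk) = 0.3384 ⇒ k = 0.1607/(4π·0.3384) = 0.0378 W/m·K

k = 0.0378 W/m·K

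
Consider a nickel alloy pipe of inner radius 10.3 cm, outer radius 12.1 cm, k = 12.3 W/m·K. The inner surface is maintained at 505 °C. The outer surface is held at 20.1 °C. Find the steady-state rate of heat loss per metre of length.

Q' = 2πk·ΔT/ln(r₂/r₁) = 2π × 12.3 × 484.9 / ln(0.121/0.103) = 2.33×10^5 W/m

Q' = 2.33×10^5 W/m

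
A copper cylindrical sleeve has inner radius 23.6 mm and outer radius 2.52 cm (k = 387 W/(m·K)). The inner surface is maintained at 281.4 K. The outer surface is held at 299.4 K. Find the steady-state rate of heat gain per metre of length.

Q' = 2πk·ΔT/ln(r₂/r₁) = 2π × 387 × 18 / ln(0.0252/0.0236) = 6.67×10^5 W/m

Q' = 667 kW/m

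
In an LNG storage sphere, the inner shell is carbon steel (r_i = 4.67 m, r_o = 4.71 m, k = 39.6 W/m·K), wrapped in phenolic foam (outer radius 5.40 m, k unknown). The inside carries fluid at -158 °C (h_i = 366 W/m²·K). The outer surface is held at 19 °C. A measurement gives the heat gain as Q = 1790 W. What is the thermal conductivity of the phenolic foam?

k = 0.0218 W/m·K

ΣR = ΔT/Q = |-158 − 19|/1790 = 0.09888 K/W
Known resistances:
  R_conv,in = 1/(4πr²h) = 1/(4π·4.67²·366) = 9.970×10^-6 K/W
  R_carbon steel = (1/4.67 − 1/4.71)/(4πk) = 0.001819/(4π·39.6) = 3.654×10^-6 K/W
R_phenolic foam = ΣR − ΣR_known = 0.09888 − 1.362×10^-5 = 0.09887 K/W
(1/r₁−1/r₂)/(4πk) = 0.09887 ⇒ k = 0.02713/(4π·0.09887) = 0.0218 W/m·K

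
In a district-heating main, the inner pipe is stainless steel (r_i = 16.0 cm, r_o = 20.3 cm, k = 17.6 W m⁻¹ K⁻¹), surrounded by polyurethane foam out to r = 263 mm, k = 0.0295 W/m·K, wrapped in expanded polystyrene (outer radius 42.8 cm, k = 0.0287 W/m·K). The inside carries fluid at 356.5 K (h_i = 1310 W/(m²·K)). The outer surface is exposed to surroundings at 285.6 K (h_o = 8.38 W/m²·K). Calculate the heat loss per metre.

Treat each layer as a resistance in series:
  R'_conv,in = 1/(2πr h) = 1/(2π·0.160·1310) = 7.593×10^-4 m·K/W
  R'_stainless steel = ln(0.203/0.160)/(2πk) = 0.2380/(2π·17.6) = 0.002152 m·K/W
  R'_polyurethane foam = ln(0.263/0.203)/(2πk) = 0.2589/(2π·0.0295) = 1.397 m·K/W
  R'_expanded polystyrene = ln(0.428/0.263)/(2πk) = 0.4870/(2π·0.0287) = 2.700 m·K/W
  R'_conv,out = 1/(2πr h) = 1/(2π·0.428·8.38) = 0.04437 m·K/W
ΣR = 7.593×10^-4 + 0.002152 + 1.397 + 2.700 + 0.04437 = 4.144 m·K/W
Q' = ΔT/ΣR = (356.5 K − 285.6 K)/4.144 = 17.1 W/m

Q' = 17.1 W/m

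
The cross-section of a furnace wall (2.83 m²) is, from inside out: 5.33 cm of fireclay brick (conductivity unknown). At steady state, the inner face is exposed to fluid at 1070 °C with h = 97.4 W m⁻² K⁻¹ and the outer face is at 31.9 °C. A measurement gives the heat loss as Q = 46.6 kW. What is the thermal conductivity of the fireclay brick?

ΣR = ΔT/Q = |1070 − 31.9|/46600 = 0.02228 K/W
Known resistances:
  R_conv,in = 1/(hA) = 1/(97.4·2.83) = 0.003628 K/W
R_fireclay brick = ΣR − ΣR_known = 0.02228 − 0.003628 = 0.01865 K/W
L/(kA) = 0.01865 ⇒ k = 0.0533/(0.01865·2.83) = 1.01 W/m·K

k = 1.01 W/m·K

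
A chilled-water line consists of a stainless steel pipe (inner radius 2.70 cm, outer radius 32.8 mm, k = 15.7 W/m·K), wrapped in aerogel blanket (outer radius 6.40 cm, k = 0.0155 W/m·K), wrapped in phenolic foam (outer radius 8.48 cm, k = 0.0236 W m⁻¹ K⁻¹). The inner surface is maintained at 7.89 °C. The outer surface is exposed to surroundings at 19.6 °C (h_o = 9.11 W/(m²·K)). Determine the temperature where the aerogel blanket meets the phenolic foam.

Series thermal resistances, inner to outer:
  R'_stainless steel = ln(0.0328/0.0270)/(2πk) = 0.1946/(2π·15.7) = 0.001973 m·K/W
  R'_aerogel blanket = ln(0.0640/0.0328)/(2πk) = 0.6685/(2π·0.0155) = 6.864 m·K/W
  R'_phenolic foam = ln(0.0848/0.0640)/(2πk) = 0.2814/(2π·0.0236) = 1.898 m·K/W
  R'_conv,out = 1/(2πr h) = 1/(2π·0.0848·9.11) = 0.2060 m·K/W
ΣR = 0.001973 + 6.864 + 1.898 + 0.2060 = 8.970 m·K/W
Q' = ΔT/ΣR = (7.89 °C − 19.6 °C)/8.970 = -1.305 W/m
From the inner boundary to the aerogel blanket/phenolic foam interface, ΣR_partial = 6.866 m·K/W.
T_interface = T_in − Q'·ΣR_partial = 7.89 °C − (-1.305)(6.866) = 16.9 °C

T = 16.9 °C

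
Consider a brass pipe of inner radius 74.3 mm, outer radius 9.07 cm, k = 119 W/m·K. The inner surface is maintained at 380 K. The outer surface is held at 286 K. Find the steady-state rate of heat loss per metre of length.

Q' = 352 kW/m

Q' = 2πk·ΔT/ln(r₂/r₁) = 2π × 119 × 94 / ln(0.0907/0.0743) = 3.52×10^5 W/m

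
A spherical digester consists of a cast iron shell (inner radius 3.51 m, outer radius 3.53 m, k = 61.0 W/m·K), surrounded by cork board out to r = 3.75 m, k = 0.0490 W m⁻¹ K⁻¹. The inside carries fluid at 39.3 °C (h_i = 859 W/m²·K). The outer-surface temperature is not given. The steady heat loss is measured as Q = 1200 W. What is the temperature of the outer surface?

Series resistances:
  R_conv,in = 1/(4πr²h) = 1/(4π·3.51²·859) = 7.519×10^-6 K/W
  R_cast iron = (1/3.51 − 1/3.53)/(4πk) = 0.001614/(4π·61.0) = 2.106×10^-6 K/W
  R_cork board = (1/3.53 − 1/3.75)/(4πk) = 0.01662/(4π·0.0490) = 0.02699 K/W
ΣR = 0.02700 K/W
ΔT = Q·ΣR = 1200 × 0.02700 = 32.40 K
Heat flows outward, so T_out = T_in − ΔT = 39.3 − 32.40 = 6.90 °C

T_out = 6.90 °C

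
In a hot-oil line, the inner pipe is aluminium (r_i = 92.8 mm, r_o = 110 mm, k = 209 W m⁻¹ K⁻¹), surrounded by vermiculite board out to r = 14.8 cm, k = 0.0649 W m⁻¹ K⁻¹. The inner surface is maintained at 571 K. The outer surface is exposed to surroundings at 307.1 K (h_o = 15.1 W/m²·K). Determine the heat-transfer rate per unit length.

Series thermal resistances, inner to outer:
  R'_aluminium = ln(0.110/0.0928)/(2πk) = 0.1700/(2π·209) = 1.295×10^-4 m·K/W
  R'_vermiculite board = ln(0.148/0.110)/(2πk) = 0.2967/(2π·0.0649) = 0.7277 m·K/W
  R'_conv,out = 1/(2πr h) = 1/(2π·0.148·15.1) = 0.07122 m·K/W
ΣR = 1.295×10^-4 + 0.7277 + 0.07122 = 0.7990 m·K/W
Q' = ΔT/ΣR = (571 K − 307.1 K)/0.7990 = 330 W/m

Q' = 330 W/m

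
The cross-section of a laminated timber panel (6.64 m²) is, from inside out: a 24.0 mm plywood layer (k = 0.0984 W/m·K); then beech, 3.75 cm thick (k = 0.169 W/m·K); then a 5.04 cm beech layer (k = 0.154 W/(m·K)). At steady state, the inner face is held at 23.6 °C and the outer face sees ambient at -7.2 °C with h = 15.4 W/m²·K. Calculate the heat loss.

Series thermal resistances, inner to outer:
  R_plywood = L/(kA) = 0.0240/(0.0984·6.64) = 0.03673 K/W
  R_beech = L/(kA) = 0.0375/(0.169·6.64) = 0.03342 K/W
  R_beech = L/(kA) = 0.0504/(0.154·6.64) = 0.04929 K/W
  R_conv,out = 1/(hA) = 1/(15.4·6.64) = 0.009779 K/W
ΣR = 0.03673 + 0.03342 + 0.04929 + 0.009779 = 0.1292 K/W
Q = ΔT/ΣR = (23.6 °C − -7.2 °C)/0.1292 = 238 W

Q = 238 W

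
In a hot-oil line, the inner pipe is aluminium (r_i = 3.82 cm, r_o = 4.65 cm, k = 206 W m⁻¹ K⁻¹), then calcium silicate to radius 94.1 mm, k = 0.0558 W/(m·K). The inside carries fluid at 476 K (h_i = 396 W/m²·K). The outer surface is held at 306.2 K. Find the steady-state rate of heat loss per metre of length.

Series thermal resistances, inner to outer:
  R'_conv,in = 1/(2πr h) = 1/(2π·0.0382·396) = 0.01052 m·K/W
  R'_aluminium = ln(0.0465/0.0382)/(2πk) = 0.1966/(2π·206) = 1.519×10^-4 m·K/W
  R'_calcium silicate = ln(0.0941/0.0465)/(2πk) = 0.7049/(2π·0.0558) = 2.011 m·K/W
ΣR = 0.01052 + 1.519×10^-4 + 2.011 = 2.022 m·K/W
Q' = ΔT/ΣR = (476 K − 306.2 K)/2.022 = 84.0 W/m

Q' = 84.0 W/m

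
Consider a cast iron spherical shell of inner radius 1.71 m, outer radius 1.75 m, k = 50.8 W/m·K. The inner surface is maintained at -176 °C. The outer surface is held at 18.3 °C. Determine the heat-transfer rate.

Q = 4πk·ΔT/(1/r₁ − 1/r₂) = 4π × 50.8 × 194.3 / (1/1.71 − 1/1.75) = 9.28×10^6 W

Q = 9.28×10^6 W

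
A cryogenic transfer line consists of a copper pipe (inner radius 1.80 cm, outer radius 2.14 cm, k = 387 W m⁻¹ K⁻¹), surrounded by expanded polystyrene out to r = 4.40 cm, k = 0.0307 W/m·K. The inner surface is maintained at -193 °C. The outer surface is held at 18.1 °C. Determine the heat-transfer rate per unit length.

Resistance network (inner→outer):
  R'_copper = ln(0.0214/0.0180)/(2πk) = 0.1730/(2π·387) = 7.115×10^-5 m·K/W
  R'_expanded polystyrene = ln(0.0440/0.0214)/(2πk) = 0.7208/(2π·0.0307) = 3.737 m·K/W
ΣR = 7.115×10^-5 + 3.737 = 3.737 m·K/W
Q' = ΔT/ΣR = (-193 °C − 18.1 °C)/3.737 = -56.5 W/m
(Negative Q' ⇒ heat flows inward; heat gain = 56.5 W/m.)

Q' = 56.5 W/m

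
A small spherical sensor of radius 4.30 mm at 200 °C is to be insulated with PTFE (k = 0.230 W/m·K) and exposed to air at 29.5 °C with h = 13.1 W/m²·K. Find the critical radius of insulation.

r_cr = 3.51 cm

For a sphere, r_cr = 2k_ins/h = 2·0.230/13.1 = 0.0351 m = 3.51 cm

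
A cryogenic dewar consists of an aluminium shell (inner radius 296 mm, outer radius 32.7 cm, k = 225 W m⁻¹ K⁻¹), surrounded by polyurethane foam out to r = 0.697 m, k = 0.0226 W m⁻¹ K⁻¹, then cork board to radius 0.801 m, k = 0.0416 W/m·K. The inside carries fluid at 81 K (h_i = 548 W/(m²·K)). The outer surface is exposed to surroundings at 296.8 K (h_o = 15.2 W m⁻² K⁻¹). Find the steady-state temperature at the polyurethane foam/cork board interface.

Resistance network (inner→outer):
  R_conv,in = 1/(4πr²h) = 1/(4π·0.296²·548) = 0.001657 K/W
  R_aluminium = (1/0.296 − 1/0.327)/(4πk) = 0.3203/(4π·225) = 1.133×10^-4 K/W
  R_polyurethane foam = (1/0.327 − 1/0.697)/(4πk) = 1.623/(4π·0.0226) = 5.716 K/W
  R_cork board = (1/0.697 − 1/0.801)/(4πk) = 0.1863/(4π·0.0416) = 0.3563 K/W
  R_conv,out = 1/(4πr²h) = 1/(4π·0.801²·15.2) = 0.008160 K/W
ΣR = 0.001657 + 1.133×10^-4 + 5.716 + 0.3563 + 0.008160 = 6.082 K/W
Q = ΔT/ΣR = (81 K − 296.8 K)/6.082 = -35.48 W
From the inner boundary to the polyurethane foam/cork board interface, ΣR_partial = 5.718 K/W.
T_interface = T_in − Q·ΣR_partial = 81 K − (-35.48)(5.718) = 283.9 K

T = 283.9 K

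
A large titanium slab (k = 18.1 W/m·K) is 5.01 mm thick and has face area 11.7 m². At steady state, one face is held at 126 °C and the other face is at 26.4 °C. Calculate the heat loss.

Q = kA·ΔT/L = 18.1 × 11.7 × |126 °C − 26.4 °C| / 0.00501 = 4.21×10^6 W

Q = 4210 kW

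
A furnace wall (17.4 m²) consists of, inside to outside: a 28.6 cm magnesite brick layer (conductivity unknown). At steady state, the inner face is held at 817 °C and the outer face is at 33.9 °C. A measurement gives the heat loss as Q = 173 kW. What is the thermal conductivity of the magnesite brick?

k = 3.63 W/m·K

ΣR = ΔT/Q = |817 − 33.9|/1.73×10^5 = 0.004527 K/W
L/(kA) = 0.004527 ⇒ k = 0.286/(0.004527·17.4) = 3.63 W/m·K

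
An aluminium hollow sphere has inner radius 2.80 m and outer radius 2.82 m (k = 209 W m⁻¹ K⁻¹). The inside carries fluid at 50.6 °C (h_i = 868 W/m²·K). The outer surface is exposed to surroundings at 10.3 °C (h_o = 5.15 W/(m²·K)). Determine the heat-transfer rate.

Treat each layer as a resistance in series:
  R_conv,in = 1/(4πr²h) = 1/(4π·2.80²·868) = 1.169×10^-5 K/W
  R_aluminium = (1/2.80 − 1/2.82)/(4πk) = 0.002533/(4π·209) = 9.644×10^-7 K/W
  R_conv,out = 1/(4πr²h) = 1/(4π·2.82²·5.15) = 0.001943 K/W
ΣR = 1.169×10^-5 + 9.644×10^-7 + 0.001943 = 0.001956 K/W
Q = ΔT/ΣR = (50.6 °C − 10.3 °C)/0.001956 = 20600 W

Q = 20600 W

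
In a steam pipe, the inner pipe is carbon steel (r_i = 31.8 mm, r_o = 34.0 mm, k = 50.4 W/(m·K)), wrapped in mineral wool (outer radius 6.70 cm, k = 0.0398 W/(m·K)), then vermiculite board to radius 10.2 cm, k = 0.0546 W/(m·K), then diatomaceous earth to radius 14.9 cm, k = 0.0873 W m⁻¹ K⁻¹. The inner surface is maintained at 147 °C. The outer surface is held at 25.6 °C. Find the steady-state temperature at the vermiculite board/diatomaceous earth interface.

Treat each layer as a resistance in series:
  R'_carbon steel = ln(0.0340/0.0318)/(2πk) = 0.06689/(2π·50.4) = 2.112×10^-4 m·K/W
  R'_mineral wool = ln(0.0670/0.0340)/(2πk) = 0.6783/(2π·0.0398) = 2.713 m·K/W
  R'_vermiculite board = ln(0.102/0.0670)/(2πk) = 0.4203/(2π·0.0546) = 1.225 m·K/W
  R'_diatomaceous earth = ln(0.149/0.102)/(2πk) = 0.3790/(2π·0.0873) = 0.6909 m·K/W
ΣR = 2.112×10^-4 + 2.713 + 1.225 + 0.6909 = 4.629 m·K/W
Q' = ΔT/ΣR = (147 °C − 25.6 °C)/4.629 = 26.23 W/m
From the inner boundary to the vermiculite board/diatomaceous earth interface, ΣR_partial = 3.938 m·K/W.
T_interface = T_in − Q'·ΣR_partial = 147 °C − (26.23)(3.938) = 43.7 °C

T = 43.7 °C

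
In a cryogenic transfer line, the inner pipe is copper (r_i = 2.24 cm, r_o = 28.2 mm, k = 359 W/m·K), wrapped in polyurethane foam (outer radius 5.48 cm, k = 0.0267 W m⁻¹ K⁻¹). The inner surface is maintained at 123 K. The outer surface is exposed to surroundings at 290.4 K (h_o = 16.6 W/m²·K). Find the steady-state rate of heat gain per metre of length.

Treat each layer as a resistance in series:
  R'_copper = ln(0.0282/0.0224)/(2πk) = 0.2303/(2π·359) = 1.021×10^-4 m·K/W
  R'_polyurethane foam = ln(0.0548/0.0282)/(2πk) = 0.6644/(2π·0.0267) = 3.960 m·K/W
  R'_conv,out = 1/(2πr h) = 1/(2π·0.0548·16.6) = 0.1750 m·K/W
ΣR = 1.021×10^-4 + 3.960 + 0.1750 = 4.135 m·K/W
Q' = ΔT/ΣR = (123 K − 290.4 K)/4.135 = -40.5 W/m
(Negative Q' ⇒ heat flows inward; heat gain = 40.5 W/m.)

Q' = 40.5 W/m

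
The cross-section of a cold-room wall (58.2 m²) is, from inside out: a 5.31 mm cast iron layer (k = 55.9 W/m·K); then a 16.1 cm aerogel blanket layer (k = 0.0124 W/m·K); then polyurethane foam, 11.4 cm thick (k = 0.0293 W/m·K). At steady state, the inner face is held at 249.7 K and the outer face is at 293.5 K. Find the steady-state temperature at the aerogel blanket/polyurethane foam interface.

T = 283.4 K

Resistance network (inner→outer):
  R_cast iron = L/(kA) = 0.00531/(55.9·58.2) = 1.632×10^-6 K/W
  R_aerogel blanket = L/(kA) = 0.161/(0.0124·58.2) = 0.2231 K/W
  R_polyurethane foam = L/(kA) = 0.114/(0.0293·58.2) = 0.06685 K/W
ΣR = 1.632×10^-6 + 0.2231 + 0.06685 = 0.2900 K/W
Q = ΔT/ΣR = (249.7 K − 293.5 K)/0.2900 = -151.0 W
From the inner boundary to the aerogel blanket/polyurethane foam interface, ΣR_partial = 0.2231 K/W.
T_interface = T_in − Q·ΣR_partial = 249.7 K − (-151.0)(0.2231) = 283.4 K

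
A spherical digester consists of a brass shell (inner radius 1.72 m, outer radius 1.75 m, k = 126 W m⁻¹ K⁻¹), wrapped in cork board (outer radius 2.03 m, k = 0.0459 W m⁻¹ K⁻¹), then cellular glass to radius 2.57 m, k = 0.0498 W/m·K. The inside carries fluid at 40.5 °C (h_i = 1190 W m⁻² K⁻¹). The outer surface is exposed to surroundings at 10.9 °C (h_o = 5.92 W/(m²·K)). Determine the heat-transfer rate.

Q = 97.3 W

Series thermal resistances, inner to outer:
  R_conv,in = 1/(4πr²h) = 1/(4π·1.72²·1190) = 2.260×10^-5 K/W
  R_brass = (1/1.72 − 1/1.75)/(4πk) = 0.009967/(4π·126) = 6.295×10^-6 K/W
  R_cork board = (1/1.75 − 1/2.03)/(4πk) = 0.07882/(4π·0.0459) = 0.1366 K/W
  R_cellular glass = (1/2.03 − 1/2.57)/(4πk) = 0.1035/(4π·0.0498) = 0.1654 K/W
  R_conv,out = 1/(4πr²h) = 1/(4π·2.57²·5.92) = 0.002035 K/W
ΣR = 2.260×10^-5 + 6.295×10^-6 + 0.1366 + 0.1654 + 0.002035 = 0.3041 K/W
Q = ΔT/ΣR = (40.5 °C − 10.9 °C)/0.3041 = 97.3 W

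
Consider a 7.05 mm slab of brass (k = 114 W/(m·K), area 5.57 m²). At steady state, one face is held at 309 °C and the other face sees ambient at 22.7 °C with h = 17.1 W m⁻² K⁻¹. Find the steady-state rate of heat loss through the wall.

Q = 27200 W

Resistance network (inner→outer):
  R_brass = L/(kA) = 0.00705/(114·5.57) = 1.110×10^-5 K/W
  R_conv,out = 1/(hA) = 1/(17.1·5.57) = 0.01050 K/W
ΣR = 1.110×10^-5 + 0.01050 = 0.01051 K/W
Q = ΔT/ΣR = (309 °C − 22.7 °C)/0.01051 = 27200 W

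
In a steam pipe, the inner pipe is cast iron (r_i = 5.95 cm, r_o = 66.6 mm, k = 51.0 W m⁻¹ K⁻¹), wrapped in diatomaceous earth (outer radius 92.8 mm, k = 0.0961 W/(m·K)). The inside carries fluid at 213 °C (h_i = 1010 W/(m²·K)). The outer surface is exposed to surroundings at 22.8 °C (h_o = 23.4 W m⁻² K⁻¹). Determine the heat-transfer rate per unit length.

Q' = 304 W/m

Series thermal resistances, inner to outer:
  R'_conv,in = 1/(2πr h) = 1/(2π·0.0595·1010) = 0.002648 m·K/W
  R'_cast iron = ln(0.0666/0.0595)/(2πk) = 0.1127/(2π·51.0) = 3.518×10^-4 m·K/W
  R'_diatomaceous earth = ln(0.0928/0.0666)/(2πk) = 0.3317/(2π·0.0961) = 0.5494 m·K/W
  R'_conv,out = 1/(2πr h) = 1/(2π·0.0928·23.4) = 0.07329 m·K/W
ΣR = 0.002648 + 3.518×10^-4 + 0.5494 + 0.07329 = 0.6257 m·K/W
Q' = ΔT/ΣR = (213 °C − 22.8 °C)/0.6257 = 304 W/m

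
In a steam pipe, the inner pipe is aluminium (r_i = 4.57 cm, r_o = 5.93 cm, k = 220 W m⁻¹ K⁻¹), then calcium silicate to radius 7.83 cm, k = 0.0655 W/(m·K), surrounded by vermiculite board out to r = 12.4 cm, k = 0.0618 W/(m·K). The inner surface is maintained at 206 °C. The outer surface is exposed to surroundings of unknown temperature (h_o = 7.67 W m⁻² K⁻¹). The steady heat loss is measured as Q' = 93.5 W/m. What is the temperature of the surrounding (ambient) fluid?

Sum the resistances:
  R'_aluminium = ln(0.0593/0.0457)/(2πk) = 0.2605/(2π·220) = 1.885×10^-4 m·K/W
  R'_calcium silicate = ln(0.0783/0.0593)/(2πk) = 0.2779/(2π·0.0655) = 0.6753 m·K/W
  R'_vermiculite board = ln(0.124/0.0783)/(2πk) = 0.4597/(2π·0.0618) = 1.184 m·K/W
  R'_conv,out = 1/(2πr h) = 1/(2π·0.124·7.67) = 0.1673 m·K/W
ΣR = 2.027 m·K/W
ΔT = Q'·ΣR = 93.5 × 2.027 = 189.5 K
Heat flows outward, so T_out = T_in − ΔT = 206 − 189.5 = 16.5 °C

T_out = 16.5 °C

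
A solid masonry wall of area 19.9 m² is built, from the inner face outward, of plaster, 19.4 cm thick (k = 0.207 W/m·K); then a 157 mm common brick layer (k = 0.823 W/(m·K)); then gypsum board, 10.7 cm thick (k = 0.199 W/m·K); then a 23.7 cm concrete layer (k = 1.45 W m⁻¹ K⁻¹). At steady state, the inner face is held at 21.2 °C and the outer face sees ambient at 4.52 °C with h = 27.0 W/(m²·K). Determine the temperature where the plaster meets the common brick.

Resistance network (inner→outer):
  R_plaster = L/(kA) = 0.194/(0.207·19.9) = 0.04710 K/W
  R_common brick = L/(kA) = 0.157/(0.823·19.9) = 0.009586 K/W
  R_gypsum board = L/(kA) = 0.107/(0.199·19.9) = 0.02702 K/W
  R_concrete = L/(kA) = 0.237/(1.45·19.9) = 0.008213 K/W
  R_conv,out = 1/(hA) = 1/(27.0·19.9) = 0.001861 K/W
ΣR = 0.04710 + 0.009586 + 0.02702 + 0.008213 + 0.001861 = 0.09378 K/W
Q = ΔT/ΣR = (21.2 °C − 4.52 °C)/0.09378 = 177.9 W
From the inner boundary to the plaster/common brick interface, ΣR_partial = 0.04710 K/W.
T_interface = T_in − Q·ΣR_partial = 21.2 °C − (177.9)(0.04710) = 12.8 °C

T = 12.8 °C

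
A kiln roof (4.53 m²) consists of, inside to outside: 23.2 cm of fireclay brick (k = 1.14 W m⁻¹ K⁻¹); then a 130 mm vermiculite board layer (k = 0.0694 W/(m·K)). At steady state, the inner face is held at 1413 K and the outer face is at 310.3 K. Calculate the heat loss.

Q = 2410 W

Treat each layer as a resistance in series:
  R_fireclay brick = L/(kA) = 0.232/(1.14·4.53) = 0.04492 K/W
  R_vermiculite board = L/(kA) = 0.130/(0.0694·4.53) = 0.4135 K/W
ΣR = 0.04492 + 0.4135 = 0.4584 K/W
Q = ΔT/ΣR = (1413 K − 310.3 K)/0.4584 = 2410 W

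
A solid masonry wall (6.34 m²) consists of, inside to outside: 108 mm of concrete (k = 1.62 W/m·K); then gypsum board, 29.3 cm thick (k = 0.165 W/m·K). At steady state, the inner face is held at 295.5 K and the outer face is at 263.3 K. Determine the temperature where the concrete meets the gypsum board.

T = 294.3 K

Resistance network (inner→outer):
  R_concrete = L/(kA) = 0.108/(1.62·6.34) = 0.01052 K/W
  R_gypsum board = L/(kA) = 0.293/(0.165·6.34) = 0.2801 K/W
ΣR = 0.01052 + 0.2801 = 0.2906 K/W
Q = ΔT/ΣR = (295.5 K − 263.3 K)/0.2906 = 110.8 W
From the inner boundary to the concrete/gypsum board interface, ΣR_partial = 0.01052 K/W.
T_interface = T_in − Q·ΣR_partial = 295.5 K − (110.8)(0.01052) = 294.3 K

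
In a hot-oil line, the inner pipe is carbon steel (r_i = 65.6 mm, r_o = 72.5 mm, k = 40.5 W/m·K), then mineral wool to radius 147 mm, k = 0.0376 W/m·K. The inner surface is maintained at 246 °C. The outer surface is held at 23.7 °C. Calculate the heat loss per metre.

Q' = 74.3 W/m

Resistance network (inner→outer):
  R'_carbon steel = ln(0.0725/0.0656)/(2πk) = 0.1000/(2π·40.5) = 3.930×10^-4 m·K/W
  R'_mineral wool = ln(0.147/0.0725)/(2πk) = 0.7068/(2π·0.0376) = 2.992 m·K/W
ΣR = 3.930×10^-4 + 2.992 = 2.992 m·K/W
Q' = ΔT/ΣR = (246 °C − 23.7 °C)/2.992 = 74.3 W/m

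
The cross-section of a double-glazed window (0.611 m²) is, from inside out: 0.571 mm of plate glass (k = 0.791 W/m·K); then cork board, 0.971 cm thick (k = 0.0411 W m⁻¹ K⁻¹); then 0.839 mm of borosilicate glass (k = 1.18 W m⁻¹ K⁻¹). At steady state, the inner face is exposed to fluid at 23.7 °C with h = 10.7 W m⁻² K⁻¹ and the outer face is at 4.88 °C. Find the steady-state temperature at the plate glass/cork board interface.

T = 18.3 °C

Treat each layer as a resistance in series:
  R_conv,in = 1/(hA) = 1/(10.7·0.611) = 0.1530 K/W
  R_plate glass = L/(kA) = 5.71×10^-4/(0.791·0.611) = 0.001181 K/W
  R_cork board = L/(kA) = 0.00971/(0.0411·0.611) = 0.3867 K/W
  R_borosilicate glass = L/(kA) = 8.39×10^-4/(1.18·0.611) = 0.001164 K/W
ΣR = 0.1530 + 0.001181 + 0.3867 + 0.001164 = 0.5420 K/W
Q = ΔT/ΣR = (23.7 °C − 4.88 °C)/0.5420 = 34.72 W
From the inner boundary to the plate glass/cork board interface, ΣR_partial = 0.1542 K/W.
T_interface = T_in − Q·ΣR_partial = 23.7 °C − (34.72)(0.1542) = 18.3 °C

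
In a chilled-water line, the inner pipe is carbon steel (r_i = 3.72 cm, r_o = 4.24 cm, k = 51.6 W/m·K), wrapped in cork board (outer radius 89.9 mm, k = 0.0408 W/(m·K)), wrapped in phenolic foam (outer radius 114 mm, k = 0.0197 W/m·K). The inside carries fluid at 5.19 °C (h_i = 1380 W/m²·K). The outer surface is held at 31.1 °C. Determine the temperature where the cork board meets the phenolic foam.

T = 20.9 °C

Resistance network (inner→outer):
  R'_conv,in = 1/(2πr h) = 1/(2π·0.0372·1380) = 0.003100 m·K/W
  R'_carbon steel = ln(0.0424/0.0372)/(2πk) = 0.1308/(2π·51.6) = 4.036×10^-4 m·K/W
  R'_cork board = ln(0.0899/0.0424)/(2πk) = 0.7515/(2π·0.0408) = 2.932 m·K/W
  R'_phenolic foam = ln(0.114/0.0899)/(2πk) = 0.2375/(2π·0.0197) = 1.919 m·K/W
ΣR = 0.003100 + 4.036×10^-4 + 2.932 + 1.919 = 4.855 m·K/W
Q' = ΔT/ΣR = (5.19 °C − 31.1 °C)/4.855 = -5.337 W/m
From the inner boundary to the cork board/phenolic foam interface, ΣR_partial = 2.936 m·K/W.
T_interface = T_in − Q'·ΣR_partial = 5.19 °C − (-5.337)(2.936) = 20.9 °C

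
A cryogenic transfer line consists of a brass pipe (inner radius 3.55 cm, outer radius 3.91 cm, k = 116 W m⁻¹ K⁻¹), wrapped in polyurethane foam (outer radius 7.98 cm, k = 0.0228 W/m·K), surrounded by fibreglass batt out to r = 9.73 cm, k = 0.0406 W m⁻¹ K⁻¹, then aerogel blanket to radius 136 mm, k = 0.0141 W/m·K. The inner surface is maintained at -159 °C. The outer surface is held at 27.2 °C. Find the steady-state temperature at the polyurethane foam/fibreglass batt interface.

T = -61.8 °C

Treat each layer as a resistance in series:
  R'_brass = ln(0.0391/0.0355)/(2πk) = 0.09659/(2π·116) = 1.325×10^-4 m·K/W
  R'_polyurethane foam = ln(0.0798/0.0391)/(2πk) = 0.7134/(2π·0.0228) = 4.980 m·K/W
  R'_fibreglass batt = ln(0.0973/0.0798)/(2πk) = 0.1983/(2π·0.0406) = 0.7773 m·K/W
  R'_aerogel blanket = ln(0.136/0.0973)/(2πk) = 0.3349/(2π·0.0141) = 3.780 m·K/W
ΣR = 1.325×10^-4 + 4.980 + 0.7773 + 3.780 = 9.537 m·K/W
Q' = ΔT/ΣR = (-159 °C − 27.2 °C)/9.537 = -19.52 W/m
From the inner boundary to the polyurethane foam/fibreglass batt interface, ΣR_partial = 4.980 m·K/W.
T_interface = T_in − Q'·ΣR_partial = -159 °C − (-19.52)(4.980) = -61.8 °C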